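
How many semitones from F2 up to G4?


Working:
Absolute semitone position = octave×12 + chromatic position
F2: 2×12 + 5 = 29
G4: 4×12 + 7 = 55
Difference = 55 - 29 = 26
= 26 semitones


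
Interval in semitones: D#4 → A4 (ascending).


Absolute semitone position = octave×12 + chromatic position
D#4: 4×12 + 3 = 51
A4: 4×12 + 9 = 57
Difference = 57 - 51 = 6
= 6 semitones


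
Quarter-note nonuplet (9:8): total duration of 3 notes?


Nonuplet: 9 notes occupy the space of 8 quarter notes
Space = 8 × 1 = 8 beats
Each nonuplet note = 8 / 9 = 8/9 beats
3 notes = 3 × 8/9 = 8/3
= 8/3 beats


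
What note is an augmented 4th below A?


A 4th spans 4 letter names, so from A we land on E
An augmented 4th = 6 semitones below A
Spell E at that pitch: Eb
= Eb


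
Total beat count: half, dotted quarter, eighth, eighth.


Beat values:
  half = 2 beats
  dotted quarter = 1.5 beats
  eighth = 0.5 beats
  eighth = 0.5 beats
Sum = 2 + 1.5 + 0.5 + 0.5
= 4.5 beats


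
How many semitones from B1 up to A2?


Reasoning:
Absolute semitone position = octave×12 + chromatic position
B1: 1×12 + 11 = 23
A2: 2×12 + 9 = 33
Difference = 33 - 23 = 10
= 10 semitones


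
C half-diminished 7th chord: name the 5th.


Let's work it out.
Half-diminished 7th chord = root + minor 3rd + diminished 5th + minor 7th
Seventh chords stack in thirds, so the letter names are C-E-G-B
Root: C
Minor 3rd above C: Eb
Diminished 5th above C: Gb
Minor 7th above C: Bb
The 5th = Gb


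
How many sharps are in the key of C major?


Let's work it out.
Sharp major keys follow the circle of fifths: C(0), G(1), D(2), A(3), E(4), B(5), F#(6), C#(7)
C major has 0 sharps
= 0 sharps


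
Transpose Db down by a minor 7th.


Step by step:
minor 7th: 7 letter names, 10 semitones
Letter: D - 6 → E
Pitch: Db - 10 semitones, spelled as an E → Eb
= Eb


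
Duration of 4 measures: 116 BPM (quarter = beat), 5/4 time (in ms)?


Reasoning:
Quarter-note beat duration = 60000 / 116 ms
Beats per measure (5/4) = 5
One measure = 5 × 60000 / 116 = 300000 / 116 ms
4 measures = 4 × 300000 / 116 = 1200000 / 116
= 10344.8 ms


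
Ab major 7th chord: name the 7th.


Major 7th chord = root + major 3rd + perfect 5th + major 7th
Seventh chords stack in thirds, so the letter names are A-C-E-G
Root: Ab
Major 3rd above Ab: C
Perfect 5th above Ab: Eb
Major 7th above Ab: G
The 7th = G


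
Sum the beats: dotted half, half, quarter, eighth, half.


Reasoning:
Beat values:
  dotted half = 3 beats
  half = 2 beats
  quarter = 1 beat
  eighth = 0.5 beats
  half = 2 beats
Sum = 3 + 2 + 1 + 0.5 + 2
= 8.5 beats


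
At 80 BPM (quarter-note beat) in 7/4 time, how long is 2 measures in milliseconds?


Solution.
Quarter-note beat duration = 60000 / 80 ms
Beats per measure (7/4) = 7
One measure = 7 × 60000 / 80 = 420000 / 80 ms
2 measures = 2 × 420000 / 80 = 840000 / 80
= 10500.0 ms


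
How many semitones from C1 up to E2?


Solution.
Absolute semitone position = octave×12 + chromatic position
C1: 1×12 + 0 = 12
E2: 2×12 + 4 = 28
Difference = 28 - 12 = 16
= 16 semitones


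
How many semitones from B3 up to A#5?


Reasoning:
Absolute semitone position = octave×12 + chromatic position
B3: 3×12 + 11 = 47
A#5: 5×12 + 10 = 70
Difference = 70 - 47 = 23
= 23 semitones


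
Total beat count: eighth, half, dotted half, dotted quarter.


Beat values:
  eighth = 0.5 beats
  half = 2 beats
  dotted half = 3 beats
  dotted quarter = 1.5 beats
Sum = 0.5 + 2 + 3 + 1.5
= 7 beats


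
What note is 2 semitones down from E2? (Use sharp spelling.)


Step by step:
E2: chromatic position 4 in octave 2 → absolute = 2×12 + 4 = 28
Transpose down 2: 28 - 2 = 26
26 = 2×12 + 2 → D in octave 2
Result = D2


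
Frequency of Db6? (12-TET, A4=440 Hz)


Reasoning:
f = 440 × 2^(n/12) where n = semitones from A4
Db6: 16 semitones from A4
f = 440 × 2^(16/12)
f = 1108.73 Hz


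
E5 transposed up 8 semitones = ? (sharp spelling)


Step by step:
E5: chromatic position 4 in octave 5 → absolute = 5×12 + 4 = 64
Transpose up 8: 64 + 8 = 72
72 = 6×12 + 0 → C in octave 6
Result = C6


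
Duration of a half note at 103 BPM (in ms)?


Solution.
One quarter-note beat = 60000 / BPM = 60000 / 103 ms
Half note = 2 × quarter note
Duration = 2 × 60000 / 103 = 120000 / 103
= 1165.0 ms


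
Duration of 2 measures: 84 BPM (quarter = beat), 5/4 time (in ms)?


Quarter-note beat duration = 60000 / 84 ms
Beats per measure (5/4) = 5
One measure = 5 × 60000 / 84 = 300000 / 84 ms
2 measures = 2 × 300000 / 84 = 600000 / 84
= 7142.9 ms


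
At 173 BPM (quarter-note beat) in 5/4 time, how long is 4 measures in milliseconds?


Reasoning:
Quarter-note beat duration = 60000 / 173 ms
Beats per measure (5/4) = 5
One measure = 5 × 60000 / 173 = 300000 / 173 ms
4 measures = 4 × 300000 / 173 = 1200000 / 173
= 6936.4 ms


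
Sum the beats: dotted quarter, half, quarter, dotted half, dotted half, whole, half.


Working:
Beat values:
  dotted quarter = 1.5 beats
  half = 2 beats
  quarter = 1 beat
  dotted half = 3 beats
  dotted half = 3 beats
  whole = 4 beats
  half = 2 beats
Sum = 1.5 + 2 + 1 + 3 + 3 + 4 + 2
= 16.5 beats


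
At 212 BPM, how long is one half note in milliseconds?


Working:
One quarter-note beat = 60000 / BPM = 60000 / 212 ms
Half note = 2 × quarter note
Duration = 2 × 60000 / 212 = 120000 / 212
= 566.0 ms


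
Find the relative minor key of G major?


Working:
The relative minor shares the major's key signature and starts on its 6th degree
6th degree = a major 6th above the tonic; a major 6th above G is E
→ relative minor of G major is E minor
= E minor


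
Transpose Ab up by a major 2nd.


major 2nd: 2 letter names, 2 semitones
Letter: A + 1 → B
Pitch: Ab + 2 semitones, spelled as a B → Bb
= Bb


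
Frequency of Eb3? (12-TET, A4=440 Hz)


Reasoning:
f = 440 × 2^(n/12) where n = semitones from A4
Eb3: -18 semitones from A4
f = 440 × 2^(-18/12)
f = 155.56 Hz


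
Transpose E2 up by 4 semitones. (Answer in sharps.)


E2: chromatic position 4 in octave 2 → absolute = 2×12 + 4 = 28
Transpose up 4: 28 + 4 = 32
32 = 2×12 + 8 → G# in octave 2
Result = G#2


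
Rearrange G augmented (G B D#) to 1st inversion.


Reasoning:
Root position: G B D#
1st inversion: move root up an octave
Bass note: B
Notes (bottom to top) = B D# G


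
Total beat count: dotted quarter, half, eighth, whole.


Working:
Beat values:
  dotted quarter = 1.5 beats
  half = 2 beats
  eighth = 0.5 beats
  whole = 4 beats
Sum = 1.5 + 2 + 0.5 + 4
= 8 beats


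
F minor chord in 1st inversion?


Root position: F Ab C
1st inversion: move root up an octave
Bass note: Ab
Notes (bottom to top) = Ab C F


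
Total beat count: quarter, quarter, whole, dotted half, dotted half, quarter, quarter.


Let's work it out.
Beat values:
  quarter = 1 beat
  quarter = 1 beat
  whole = 4 beats
  dotted half = 3 beats
  dotted half = 3 beats
  quarter = 1 beat
  quarter = 1 beat
Sum = 1 + 1 + 4 + 3 + 3 + 1 + 1
= 14 beats


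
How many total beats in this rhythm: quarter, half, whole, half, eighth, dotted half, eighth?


Beat values:
  quarter = 1 beat
  half = 2 beats
  whole = 4 beats
  half = 2 beats
  eighth = 0.5 beats
  dotted half = 3 beats
  eighth = 0.5 beats
Sum = 1 + 2 + 4 + 2 + 0.5 + 3 + 0.5
= 13 beats


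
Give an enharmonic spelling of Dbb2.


Enharmonic notes sound the same pitch but are spelled with different letter names
Dbb and C name the same pitch class
= C2


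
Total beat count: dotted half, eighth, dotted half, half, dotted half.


Beat values:
  dotted half = 3 beats
  eighth = 0.5 beats
  dotted half = 3 beats
  half = 2 beats
  dotted half = 3 beats
Sum = 3 + 0.5 + 3 + 2 + 3
= 11.5 beats


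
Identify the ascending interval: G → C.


Reasoning:
Letter names: G → C spans 4 letter names → a 4th
Semitones: G → C = 5 half-steps
A 4th of 5 semitones is a perfect 4th
= perfect 4th


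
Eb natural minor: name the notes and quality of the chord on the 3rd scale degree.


Eb natural minor scale: Eb F Gb Ab Bb Cb Db
Diatonic triad on degree 3 stacks scale notes 3, 5, 7: Gb Bb Db
Gb→Bb = 4 semitones; Gb→Db = 7 semitones → major triad
= Gb Bb Db (major)


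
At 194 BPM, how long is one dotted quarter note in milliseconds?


One quarter-note beat = 60000 / BPM = 60000 / 194 ms
Dotted quarter note = 3/2 × quarter note
Duration = 3/2 × 60000 / 194 = 90000 / 194
= 463.9 ms


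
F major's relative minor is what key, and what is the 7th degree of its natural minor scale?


The relative minor shares the major's key signature and starts on its 6th degree
6th degree = a major 6th above the tonic; a major 6th above F is D
→ relative minor of F major is D minor
D natural minor scale: D E F G A Bb C
= D minor; 7th degree = C


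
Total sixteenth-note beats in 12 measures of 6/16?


Solution.
Time signature 6/16: the bottom number 16 means the sixteenth note gets one count
The top number 6 means 6 sixteenth-note beats per measure
Total = 6 × 12 measures
= 72 sixteenth-note beats


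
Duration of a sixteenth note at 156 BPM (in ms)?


Let's work it out.
One quarter-note beat = 60000 / BPM = 60000 / 156 ms
Sixteenth note = 1/4 × quarter note
Duration = 1/4 × 60000 / 156 = 15000 / 156
= 96.2 ms


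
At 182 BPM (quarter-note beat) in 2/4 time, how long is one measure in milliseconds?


Step by step:
Quarter-note beat duration = 60000 / 182 ms
Beats per measure (2/4) = 2
One measure = 2 × 60000 / 182 = 120000 / 182 ms
= 659.3 ms


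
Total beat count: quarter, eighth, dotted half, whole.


Reasoning:
Beat values:
  quarter = 1 beat
  eighth = 0.5 beats
  dotted half = 3 beats
  whole = 4 beats
Sum = 1 + 0.5 + 3 + 4
= 8.5 beats


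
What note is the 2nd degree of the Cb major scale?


Major scale pattern: W-W-H-W-W-W-H (2-2-1-2-2-2-1 semitones)
Starting from Cb:
  Cb + 2 semitones → Db
  Db + 2 semitones → Eb
  Eb + 1 semitone → Fb
  Fb + 2 semitones → Gb
  Gb + 2 semitones → Ab
  Ab + 2 semitones → Bb
  Bb + 1 semitone → Cb
Scale: Cb Db Eb Fb Gb Ab Bb
Degree 2 = Db


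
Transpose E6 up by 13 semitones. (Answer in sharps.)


Solution.
E6: chromatic position 4 in octave 6 → absolute = 6×12 + 4 = 76
Transpose up 13: 76 + 13 = 89
89 = 7×12 + 5 → F in octave 7
Result = F7


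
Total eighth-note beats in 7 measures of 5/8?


Solution.
Time signature 5/8: the bottom number 8 means the eighth note gets one count
The top number 5 means 5 eighth-note beats per measure
Total = 5 × 7 measures
= 35 eighth-note beats


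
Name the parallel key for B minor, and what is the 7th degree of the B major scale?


Let's work it out.
Parallel keys share the same tonic but differ in mode
B minor → parallel is B major
B major scale: B C# D# E F# G# A#
= B major; 7th degree = A#


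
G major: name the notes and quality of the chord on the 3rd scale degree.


Reasoning:
G major scale: G A B C D E F#
Diatonic triad on degree 3 stacks scale notes 3, 5, 7: B D F#
B→D = 3 semitones; B→F# = 7 semitones → minor triad
= B D F# (minor)


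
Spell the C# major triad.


Working:
Major triad = root + major 3rd (4 semitones) + perfect 5th (7 semitones)
A triad on C# stacks thirds, so the chord tones use letter names C-E-G
Root: C#
Major 3rd above C#: E#
Perfect 5th above C#: G#
Chord = C# E# G#


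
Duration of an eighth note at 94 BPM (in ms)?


One quarter-note beat = 60000 / BPM = 60000 / 94 ms
Eighth note = 1/2 × quarter note
Duration = 1/2 × 60000 / 94 = 30000 / 94
= 319.1 ms


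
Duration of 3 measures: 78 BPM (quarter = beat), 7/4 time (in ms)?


Solution.
Quarter-note beat duration = 60000 / 78 ms
Beats per measure (7/4) = 7
One measure = 7 × 60000 / 78 = 420000 / 78 ms
3 measures = 3 × 420000 / 78 = 1260000 / 78
= 16153.8 ms


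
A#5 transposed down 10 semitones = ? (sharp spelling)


A#5: chromatic position 10 in octave 5 → absolute = 5×12 + 10 = 70
Transpose down 10: 70 - 10 = 60
60 = 5×12 + 0 → C in octave 5
Result = C5


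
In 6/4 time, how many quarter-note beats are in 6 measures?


Time signature 6/4: the bottom number 4 means the quarter note gets one count
The top number 6 means 6 quarter-note beats per measure
Total = 6 × 6 measures
= 36 quarter-note beats


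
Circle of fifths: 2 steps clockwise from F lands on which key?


Working:
Each clockwise step on the circle of fifths moves up a perfect 5th
From F: F → C → G
= G


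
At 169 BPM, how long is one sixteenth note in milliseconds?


Reasoning:
One quarter-note beat = 60000 / BPM = 60000 / 169 ms
Sixteenth note = 1/4 × quarter note
Duration = 1/4 × 60000 / 169 = 15000 / 169
= 88.8 ms


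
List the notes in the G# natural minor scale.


Natural minor scale pattern: W-H-W-W-H-W-W (2-1-2-2-1-2-2 semitones)
Starting from G#:
  G# + 2 semitones → A#
  A# + 1 semitone → B
  B + 2 semitones → C#
  C# + 2 semitones → D#
  D# + 1 semitone → E
  E + 2 semitones → F#
  F# + 2 semitones → G#
Scale = G# A# B C# D# E F#


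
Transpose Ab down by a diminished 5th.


diminished 5th: 5 letter names, 6 semitones
Letter: A - 4 → D
Pitch: Ab - 6 semitones, spelled as a D → D
= D


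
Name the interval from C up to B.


Let's work it out.
Letter names: C → B spans 7 letter names → a 7th
Semitones: C → B = 11 half-steps
A 7th of 11 semitones is a major 7th
= major 7th


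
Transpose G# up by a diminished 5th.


diminished 5th: 5 letter names, 6 semitones
Letter: G + 4 → D
Pitch: G# + 6 semitones, spelled as a D → D
= D


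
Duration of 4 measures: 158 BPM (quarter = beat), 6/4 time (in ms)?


Working:
Quarter-note beat duration = 60000 / 158 ms
Beats per measure (6/4) = 6
One measure = 6 × 60000 / 158 = 360000 / 158 ms
4 measures = 4 × 360000 / 158 = 1440000 / 158
= 9113.9 ms


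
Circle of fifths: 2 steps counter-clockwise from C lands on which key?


Reasoning:
Each counter-clockwise step moves down a perfect 5th (= up a perfect 4th)
From C: C → F → Bb
= Bb


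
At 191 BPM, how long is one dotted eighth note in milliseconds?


Step by step:
One quarter-note beat = 60000 / BPM = 60000 / 191 ms
Dotted eighth note = 3/4 × quarter note
Duration = 3/4 × 60000 / 191 = 45000 / 191
= 235.6 ms


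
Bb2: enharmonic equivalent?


Let's work it out.
Enharmonic notes sound the same pitch but are spelled with different letter names
Bb and A# name the same pitch class
= A#2


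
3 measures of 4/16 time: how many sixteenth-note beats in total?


Working:
Time signature 4/16: the bottom number 16 means the sixteenth note gets one count
The top number 4 means 4 sixteenth-note beats per measure
Total = 4 × 3 measures
= 12 sixteenth-note beats


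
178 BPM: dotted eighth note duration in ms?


One quarter-note beat = 60000 / BPM = 60000 / 178 ms
Dotted eighth note = 3/4 × quarter note
Duration = 3/4 × 60000 / 178 = 45000 / 178
= 252.8 ms


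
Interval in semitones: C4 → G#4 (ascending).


Reasoning:
Absolute semitone position = octave×12 + chromatic position
C4: 4×12 + 0 = 48
G#4: 4×12 + 8 = 56
Difference = 56 - 48 = 8
= 8 semitones


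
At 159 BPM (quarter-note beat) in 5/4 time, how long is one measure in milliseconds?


Quarter-note beat duration = 60000 / 159 ms
Beats per measure (5/4) = 5
One measure = 5 × 60000 / 159 = 300000 / 159 ms
= 1886.8 ms


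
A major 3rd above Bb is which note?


A 3rd spans 3 letter names, so from B we land on D
A major 3rd = 4 semitones above Bb
Spell D at that pitch: D
= D


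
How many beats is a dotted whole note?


Solution.
Base whole note = 4 beats
Dot 1 adds half the previous value: +2
One dotted whole = 4 + 2 = 6
= 6 beats


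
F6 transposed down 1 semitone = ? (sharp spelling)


Reasoning:
F6: chromatic position 5 in octave 6 → absolute = 6×12 + 5 = 77
Transpose down 1: 77 - 1 = 76
76 = 6×12 + 4 → E in octave 6
Result = E6


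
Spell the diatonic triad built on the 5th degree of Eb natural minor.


Let's work it out.
Eb natural minor scale: Eb F Gb Ab Bb Cb Db
Diatonic triad on degree 5 stacks scale notes 5, 7, 2: Bb Db F
Bb→Db = 3 semitones; Bb→F = 7 semitones → minor triad
= Bb Db F (minor)


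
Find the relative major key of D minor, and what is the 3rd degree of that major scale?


Let's work it out.
The relative major shares the key signature and is a minor 3rd above the minor tonic
A minor 3rd above D is F
→ relative major of D minor is F major
F major scale: F G A Bb C D E
= F major; 3rd degree = A


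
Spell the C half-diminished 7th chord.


Reasoning:
Half-diminished 7th chord = root + minor 3rd + diminished 5th + minor 7th
Seventh chords stack in thirds, so the letter names are C-E-G-B
Root: C
Minor 3rd above C: Eb
Diminished 5th above C: Gb
Minor 7th above C: Bb
Chord = C Eb Gb Bb


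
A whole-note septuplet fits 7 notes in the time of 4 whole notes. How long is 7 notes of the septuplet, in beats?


Working:
Septuplet: 7 notes occupy the space of 4 whole notes
Space = 4 × 4 = 16 beats
Each septuplet note = 16 / 7 = 16/7 beats
7 notes = 7 × 16/7 = 16
= 16 beats


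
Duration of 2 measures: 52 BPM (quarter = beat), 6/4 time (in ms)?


Quarter-note beat duration = 60000 / 52 ms
Beats per measure (6/4) = 6
One measure = 6 × 60000 / 52 = 360000 / 52 ms
2 measures = 2 × 360000 / 52 = 720000 / 52
= 13846.2 ms


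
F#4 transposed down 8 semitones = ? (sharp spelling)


Working:
F#4: chromatic position 6 in octave 4 → absolute = 4×12 + 6 = 54
Transpose down 8: 54 - 8 = 46
46 = 3×12 + 10 → A# in octave 3
Result = A#3


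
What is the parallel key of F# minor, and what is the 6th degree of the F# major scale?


Let's work it out.
Parallel keys share the same tonic but differ in mode
F# minor → parallel is F# major
F# major scale: F# G# A# B C# D# E#
= F# major; 6th degree = D#


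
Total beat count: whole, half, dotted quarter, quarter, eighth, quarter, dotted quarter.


Reasoning:
Beat values:
  whole = 4 beats
  half = 2 beats
  dotted quarter = 1.5 beats
  quarter = 1 beat
  eighth = 0.5 beats
  quarter = 1 beat
  dotted quarter = 1.5 beats
Sum = 4 + 2 + 1.5 + 1 + 0.5 + 1 + 1.5
= 11.5 beats


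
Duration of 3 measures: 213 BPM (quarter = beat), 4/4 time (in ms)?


Solution.
Quarter-note beat duration = 60000 / 213 ms
Beats per measure (4/4) = 4
One measure = 4 × 60000 / 213 = 240000 / 213 ms
3 measures = 3 × 240000 / 213 = 720000 / 213
= 3380.3 ms


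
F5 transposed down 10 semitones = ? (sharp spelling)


F5: chromatic position 5 in octave 5 → absolute = 5×12 + 5 = 65
Transpose down 10: 65 - 10 = 55
55 = 4×12 + 7 → G in octave 4
Result = G4


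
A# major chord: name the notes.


Major triad = root + major 3rd (4 semitones) + perfect 5th (7 semitones)
A triad on A# stacks thirds, so the chord tones use letter names A-C-E
Root: A#
Major 3rd above A#: C##
Perfect 5th above A#: E#
Chord = A# C## E#


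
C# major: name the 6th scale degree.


Solution.
Major scale pattern: W-W-H-W-W-W-H (2-2-1-2-2-2-1 semitones)
Starting from C#:
  C# + 2 semitones → D#
  D# + 2 semitones → E#
  E# + 1 semitone → F#
  F# + 2 semitones → G#
  G# + 2 semitones → A#
  A# + 2 semitones → B#
  B# + 1 semitone → C#
Scale: C# D# E# F# G# A# B#
Degree 6 = A#


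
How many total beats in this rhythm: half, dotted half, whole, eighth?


Working:
Beat values:
  half = 2 beats
  dotted half = 3 beats
  whole = 4 beats
  eighth = 0.5 beats
Sum = 2 + 3 + 4 + 0.5
= 9.5 beats


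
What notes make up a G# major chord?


Step by step:
Major triad = root + major 3rd (4 semitones) + perfect 5th (7 semitones)
A triad on G# stacks thirds, so the chord tones use letter names G-B-D
Root: G#
Major 3rd above G#: B#
Perfect 5th above G#: D#
Chord = G# B# D#


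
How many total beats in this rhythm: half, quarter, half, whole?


Solution.
Beat values:
  half = 2 beats
  quarter = 1 beat
  half = 2 beats
  whole = 4 beats
Sum = 2 + 1 + 2 + 4
= 9 beats


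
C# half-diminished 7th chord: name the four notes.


Solution.
Half-diminished 7th chord = root + minor 3rd + diminished 5th + minor 7th
Seventh chords stack in thirds, so the letter names are C-E-G-B
Root: C#
Minor 3rd above C#: E
Diminished 5th above C#: G
Minor 7th above C#: B
Chord = C# E G B


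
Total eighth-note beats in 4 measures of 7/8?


Time signature 7/8: the bottom number 8 means the eighth note gets one count
The top number 7 means 7 eighth-note beats per measure
Total = 7 × 4 measures
= 28 eighth-note beats


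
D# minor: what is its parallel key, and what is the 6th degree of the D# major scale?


Parallel keys share the same tonic but differ in mode
D# minor → parallel is D# major
D# major scale: D# E# F## G# A# B# C##
= D# major; 6th degree = B#


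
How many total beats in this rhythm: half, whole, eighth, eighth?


Step by step:
Beat values:
  half = 2 beats
  whole = 4 beats
  eighth = 0.5 beats
  eighth = 0.5 beats
Sum = 2 + 4 + 0.5 + 0.5
= 7 beats


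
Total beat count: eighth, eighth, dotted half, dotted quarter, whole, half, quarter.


Working:
Beat values:
  eighth = 0.5 beats
  eighth = 0.5 beats
  dotted half = 3 beats
  dotted quarter = 1.5 beats
  whole = 4 beats
  half = 2 beats
  quarter = 1 beat
Sum = 0.5 + 0.5 + 3 + 1.5 + 4 + 2 + 1
= 12.5 beats


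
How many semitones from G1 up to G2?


Step by step:
Absolute semitone position = octave×12 + chromatic position
G1: 1×12 + 7 = 19
G2: 2×12 + 7 = 31
Difference = 31 - 19 = 12
= 12 semitones


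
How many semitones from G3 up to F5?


Absolute semitone position = octave×12 + chromatic position
G3: 3×12 + 7 = 43
F5: 5×12 + 5 = 65
Difference = 65 - 43 = 22
= 22 semitones


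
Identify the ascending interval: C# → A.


Solution.
Letter names: C → A spans 6 letter names → a 6th
Semitones: C# → A = 8 half-steps
A 6th of 8 semitones is a minor 6th
= minor 6th


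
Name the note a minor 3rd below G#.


Solution.
A 3rd spans 3 letter names, so from G we land on E
A minor 3rd = 3 semitones below G#
Spell E at that pitch: E#
= E#


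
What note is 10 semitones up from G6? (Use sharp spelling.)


G6: chromatic position 7 in octave 6 → absolute = 6×12 + 7 = 79
Transpose up 10: 79 + 10 = 89
89 = 7×12 + 5 → F in octave 7
Result = F7


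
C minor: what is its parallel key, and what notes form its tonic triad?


Parallel keys share the same tonic but differ in mode
C minor → parallel is C major
Tonic triad of C major = C E G
= C major; triad = C E G


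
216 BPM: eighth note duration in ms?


One quarter-note beat = 60000 / BPM = 60000 / 216 ms
Eighth note = 1/2 × quarter note
Duration = 1/2 × 60000 / 216 = 30000 / 216
= 138.9 ms


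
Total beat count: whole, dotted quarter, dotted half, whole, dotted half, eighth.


Beat values:
  whole = 4 beats
  dotted quarter = 1.5 beats
  dotted half = 3 beats
  whole = 4 beats
  dotted half = 3 beats
  eighth = 0.5 beats
Sum = 4 + 1.5 + 3 + 4 + 3 + 0.5
= 16 beats


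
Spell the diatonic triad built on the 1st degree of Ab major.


Ab major scale: Ab Bb C Db Eb F G
Diatonic triad on degree 1 stacks scale notes 1, 3, 5: Ab C Eb
Ab→C = 4 semitones; Ab→Eb = 7 semitones → major triad
= Ab C Eb (major)


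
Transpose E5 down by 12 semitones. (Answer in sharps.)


Solution.
E5: chromatic position 4 in octave 5 → absolute = 5×12 + 4 = 64
Transpose down 12: 64 - 12 = 52
52 = 4×12 + 4 → E in octave 4
Result = E4


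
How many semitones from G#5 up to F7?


Absolute semitone position = octave×12 + chromatic position
G#5: 5×12 + 8 = 68
F7: 7×12 + 5 = 89
Difference = 89 - 68 = 21
= 21 semitones


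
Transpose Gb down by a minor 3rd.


Let's work it out.
minor 3rd: 3 letter names, 3 semitones
Letter: G - 2 → E
Pitch: Gb - 3 semitones, spelled as an E → Eb
= Eb


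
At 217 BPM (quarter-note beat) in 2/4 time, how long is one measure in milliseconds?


Quarter-note beat duration = 60000 / 217 ms
Beats per measure (2/4) = 2
One measure = 2 × 60000 / 217 = 120000 / 217 ms
= 553.0 ms


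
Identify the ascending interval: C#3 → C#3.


Reasoning:
Letter names: C → C spans 1 letter name → a unison
Semitones: C#3 → C#3 = 0 half-steps
A unison of 0 semitones is a perfect unison
= perfect unison


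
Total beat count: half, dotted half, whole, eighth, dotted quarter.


Reasoning:
Beat values:
  half = 2 beats
  dotted half = 3 beats
  whole = 4 beats
  eighth = 0.5 beats
  dotted quarter = 1.5 beats
Sum = 2 + 3 + 4 + 0.5 + 1.5
= 11 beats


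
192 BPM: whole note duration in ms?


One quarter-note beat = 60000 / BPM = 60000 / 192 ms
Whole note = 4 × quarter note
Duration = 4 × 60000 / 192 = 240000 / 192
= 1250.0 ms


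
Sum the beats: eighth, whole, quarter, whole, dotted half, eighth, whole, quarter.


Solution.
Beat values:
  eighth = 0.5 beats
  whole = 4 beats
  quarter = 1 beat
  whole = 4 beats
  dotted half = 3 beats
  eighth = 0.5 beats
  whole = 4 beats
  quarter = 1 beat
Sum = 0.5 + 4 + 1 + 4 + 3 + 0.5 + 4 + 1
= 18 beats


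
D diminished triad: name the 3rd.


Diminished triad = root + minor 3rd (3 semitones) + diminished 5th (6 semitones)
A triad on D stacks thirds, so the chord tones use letter names D-F-A
Root: D
Minor 3rd above D: F
Diminished 5th above D: Ab
The 3rd = F


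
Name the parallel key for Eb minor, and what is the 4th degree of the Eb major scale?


Working:
Parallel keys share the same tonic but differ in mode
Eb minor → parallel is Eb major
Eb major scale: Eb F G Ab Bb C D
= Eb major; 4th degree = Ab


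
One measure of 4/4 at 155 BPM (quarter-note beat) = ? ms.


Reasoning:
Quarter-note beat duration = 60000 / 155 ms
Beats per measure (4/4) = 4
One measure = 4 × 60000 / 155 = 240000 / 155 ms
= 1548.4 ms


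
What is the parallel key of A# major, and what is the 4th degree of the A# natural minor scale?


Reasoning:
Parallel keys share the same tonic but differ in mode
A# major → parallel is A# minor
A# natural minor scale: A# B# C# D# E# F# G#
= A# minor; 4th degree = D#


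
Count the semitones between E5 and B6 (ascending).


Let's work it out.
Absolute semitone position = octave×12 + chromatic position
E5: 5×12 + 4 = 64
B6: 6×12 + 11 = 83
Difference = 83 - 64 = 19
= 19 semitones


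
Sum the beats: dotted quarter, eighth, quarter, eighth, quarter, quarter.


Let's work it out.
Beat values:
  dotted quarter = 1.5 beats
  eighth = 0.5 beats
  quarter = 1 beat
  eighth = 0.5 beats
  quarter = 1 beat
  quarter = 1 beat
Sum = 1.5 + 0.5 + 1 + 0.5 + 1 + 1
= 5.5 beats


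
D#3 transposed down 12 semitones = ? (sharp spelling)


Step by step:
D#3: chromatic position 3 in octave 3 → absolute = 3×12 + 3 = 39
Transpose down 12: 39 - 12 = 27
27 = 2×12 + 3 → D# in octave 2
Result = D#2


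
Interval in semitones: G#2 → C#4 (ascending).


Solution.
Absolute semitone position = octave×12 + chromatic position
G#2: 2×12 + 8 = 32
C#4: 4×12 + 1 = 49
Difference = 49 - 32 = 17
= 17 semitones


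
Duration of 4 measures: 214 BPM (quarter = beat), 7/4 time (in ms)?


Working:
Quarter-note beat duration = 60000 / 214 ms
Beats per measure (7/4) = 7
One measure = 7 × 60000 / 214 = 420000 / 214 ms
4 measures = 4 × 420000 / 214 = 1680000 / 214
= 7850.5 ms


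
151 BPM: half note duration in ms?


One quarter-note beat = 60000 / BPM = 60000 / 151 ms
Half note = 2 × quarter note
Duration = 2 × 60000 / 151 = 120000 / 151
= 794.7 ms


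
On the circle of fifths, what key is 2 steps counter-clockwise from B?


Reasoning:
Each counter-clockwise step moves down a perfect 5th (= up a perfect 4th)
From B: B → E → A
= A


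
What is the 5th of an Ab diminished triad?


Working:
Diminished triad = root + minor 3rd (3 semitones) + diminished 5th (6 semitones)
A triad on Ab stacks thirds, so the chord tones use letter names A-C-E
Root: Ab
Minor 3rd above Ab: Cb
Diminished 5th above Ab: Ebb
The 5th = Ebb


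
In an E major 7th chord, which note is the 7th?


Step by step:
Major 7th chord = root + major 3rd + perfect 5th + major 7th
Seventh chords stack in thirds, so the letter names are E-G-B-D
Root: E
Major 3rd above E: G#
Perfect 5th above E: B
Major 7th above E: D#
The 7th = D#


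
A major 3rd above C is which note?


Working:
A 3rd spans 3 letter names, so from C we land on E
A major 3rd = 4 semitones above C
Spell E at that pitch: E
= E


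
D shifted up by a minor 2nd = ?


Solution.
minor 2nd: 2 letter names, 1 semitones
Letter: D + 1 → E
Pitch: D + 1 semitones, spelled as an E → Eb
= Eb


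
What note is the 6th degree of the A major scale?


Reasoning:
Major scale pattern: W-W-H-W-W-W-H (2-2-1-2-2-2-1 semitones)
Starting from A:
  A + 2 semitones → B
  B + 2 semitones → C#
  C# + 1 semitone → D
  D + 2 semitones → E
  E + 2 semitones → F#
  F# + 2 semitones → G#
  G# + 1 semitone → A
Scale: A B C# D E F# G#
Degree 6 = F#


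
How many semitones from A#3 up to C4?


Let's work it out.
Absolute semitone position = octave×12 + chromatic position
A#3: 3×12 + 10 = 46
C4: 4×12 + 0 = 48
Difference = 48 - 46 = 2
= 2 semitones


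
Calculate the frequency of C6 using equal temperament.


f = 440 × 2^(n/12) where n = semitones from A4
C6: 15 semitones from A4
f = 440 × 2^(15/12)
f = 1046.50 Hz


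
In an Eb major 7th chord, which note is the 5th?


Reasoning:
Major 7th chord = root + major 3rd + perfect 5th + major 7th
Seventh chords stack in thirds, so the letter names are E-G-B-D
Root: Eb
Major 3rd above Eb: G
Perfect 5th above Eb: Bb
Major 7th above Eb: D
The 5th = Bb


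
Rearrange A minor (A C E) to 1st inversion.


Solution.
Root position: A C E
1st inversion: move root up an octave
Bass note: C
Notes (bottom to top) = C E A


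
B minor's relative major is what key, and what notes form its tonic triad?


Solution.
The relative major shares the key signature and is a minor 3rd above the minor tonic
A minor 3rd above B is D
→ relative major of B minor is D major
Tonic triad of D major = root + major 3rd + perfect 5th = D F# A
= D major; triad = D F# A


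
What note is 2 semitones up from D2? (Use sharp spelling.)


Let's work it out.
D2: chromatic position 2 in octave 2 → absolute = 2×12 + 2 = 26
Transpose up 2: 26 + 2 = 28
28 = 2×12 + 4 → E in octave 2
Result = E2


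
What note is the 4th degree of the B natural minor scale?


Natural minor scale pattern: W-H-W-W-H-W-W (2-1-2-2-1-2-2 semitones)
Starting from B:
  B + 2 semitones → C#
  C# + 1 semitone → D
  D + 2 semitones → E
  E + 2 semitones → F#
  F# + 1 semitone → G
  G + 2 semitones → A
  A + 2 semitones → B
Scale: B C# D E F# G A
Degree 4 = E


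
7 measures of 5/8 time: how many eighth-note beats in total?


Reasoning:
Time signature 5/8: the bottom number 8 means the eighth note gets one count
The top number 5 means 5 eighth-note beats per measure
Total = 5 × 7 measures
= 35 eighth-note beats


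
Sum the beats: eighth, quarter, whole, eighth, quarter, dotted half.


Reasoning:
Beat values:
  eighth = 0.5 beats
  quarter = 1 beat
  whole = 4 beats
  eighth = 0.5 beats
  quarter = 1 beat
  dotted half = 3 beats
Sum = 0.5 + 1 + 4 + 0.5 + 1 + 3
= 10 beats


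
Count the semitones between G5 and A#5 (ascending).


Absolute semitone position = octave×12 + chromatic position
G5: 5×12 + 7 = 67
A#5: 5×12 + 10 = 70
Difference = 70 - 67 = 3
= 3 semitones


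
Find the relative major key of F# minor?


Step by step:
The relative major shares the key signature and is a minor 3rd above the minor tonic
A minor 3rd above F# is A
→ relative major of F# minor is A major
= A major


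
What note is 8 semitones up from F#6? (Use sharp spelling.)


Step by step:
F#6: chromatic position 6 in octave 6 → absolute = 6×12 + 6 = 78
Transpose up 8: 78 + 8 = 86
86 = 7×12 + 2 → D in octave 7
Result = D7


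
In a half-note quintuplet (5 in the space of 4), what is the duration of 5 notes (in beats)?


Let's work it out.
Quintuplet: 5 notes occupy the space of 4 half notes
Space = 4 × 2 = 8 beats
Each quintuplet note = 8 / 5 = 8/5 beats
5 notes = 5 × 8/5 = 8
= 8 beats


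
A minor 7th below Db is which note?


A 7th spans 7 letter names, so from D we land on E
A minor 7th = 10 semitones below Db
Spell E at that pitch: Eb
= Eb


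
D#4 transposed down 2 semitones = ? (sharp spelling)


Reasoning:
D#4: chromatic position 3 in octave 4 → absolute = 4×12 + 3 = 51
Transpose down 2: 51 - 2 = 49
49 = 4×12 + 1 → C# in octave 4
Result = C#4


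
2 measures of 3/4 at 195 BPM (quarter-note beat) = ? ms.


Quarter-note beat duration = 60000 / 195 ms
Beats per measure (3/4) = 3
One measure = 3 × 60000 / 195 = 180000 / 195 ms
2 measures = 2 × 180000 / 195 = 360000 / 195
= 1846.2 ms


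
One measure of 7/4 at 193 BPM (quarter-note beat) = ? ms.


Quarter-note beat duration = 60000 / 193 ms
Beats per measure (7/4) = 7
One measure = 7 × 60000 / 193 = 420000 / 193 ms
= 2176.2 ms


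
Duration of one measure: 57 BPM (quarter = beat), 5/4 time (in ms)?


Working:
Quarter-note beat duration = 60000 / 57 ms
Beats per measure (5/4) = 5
One measure = 5 × 60000 / 57 = 300000 / 57 ms
= 5263.2 ms


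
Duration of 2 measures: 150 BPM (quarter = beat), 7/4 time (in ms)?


Reasoning:
Quarter-note beat duration = 60000 / 150 ms
Beats per measure (7/4) = 7
One measure = 7 × 60000 / 150 = 420000 / 150 ms
2 measures = 2 × 420000 / 150 = 840000 / 150
= 5600.0 ms


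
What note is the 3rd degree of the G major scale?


Step by step:
Major scale pattern: W-W-H-W-W-W-H (2-2-1-2-2-2-1 semitones)
Starting from G:
  G + 2 semitones → A
  A + 2 semitones → B
  B + 1 semitone → C
  C + 2 semitones → D
  D + 2 semitones → E
  E + 2 semitones → F#
  F# + 1 semitone → G
Scale: G A B C D E F#
Degree 3 = B


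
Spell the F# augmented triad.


Augmented triad = root + major 3rd (4 semitones) + augmented 5th (8 semitones)
A triad on F# stacks thirds, so the chord tones use letter names F-A-C
Root: F#
Major 3rd above F#: A#
Augmented 5th above F#: C##
Chord = F# A# C##


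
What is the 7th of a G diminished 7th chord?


Working:
Diminished 7th chord = root + minor 3rd + diminished 5th + diminished 7th
Seventh chords stack in thirds, so the letter names are G-B-D-F
Root: G
Minor 3rd above G: Bb
Diminished 5th above G: Db
Diminished 7th above G: Fb
The 7th = Fb


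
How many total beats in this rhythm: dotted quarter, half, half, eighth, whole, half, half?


Working:
Beat values:
  dotted quarter = 1.5 beats
  half = 2 beats
  half = 2 beats
  eighth = 0.5 beats
  whole = 4 beats
  half = 2 beats
  half = 2 beats
Sum = 1.5 + 2 + 2 + 0.5 + 4 + 2 + 2
= 14 beats


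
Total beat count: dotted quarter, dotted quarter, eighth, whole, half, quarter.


Beat values:
  dotted quarter = 1.5 beats
  dotted quarter = 1.5 beats
  eighth = 0.5 beats
  whole = 4 beats
  half = 2 beats
  quarter = 1 beat
Sum = 1.5 + 1.5 + 0.5 + 4 + 2 + 1
= 10.5 beats


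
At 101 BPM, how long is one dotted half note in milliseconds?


Let's work it out.
One quarter-note beat = 60000 / BPM = 60000 / 101 ms
Dotted half note = 3 × quarter note
Duration = 3 × 60000 / 101 = 180000 / 101
= 1782.2 ms


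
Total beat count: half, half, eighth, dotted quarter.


Beat values:
  half = 2 beats
  half = 2 beats
  eighth = 0.5 beats
  dotted quarter = 1.5 beats
Sum = 2 + 2 + 0.5 + 1.5
= 6 beats


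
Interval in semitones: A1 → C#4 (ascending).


Working:
Absolute semitone position = octave×12 + chromatic position
A1: 1×12 + 9 = 21
C#4: 4×12 + 1 = 49
Difference = 49 - 21 = 28
= 28 semitones


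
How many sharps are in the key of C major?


Sharp major keys follow the circle of fifths: C(0), G(1), D(2), A(3), E(4), B(5), F#(6), C#(7)
C major has 0 sharps
= 0 sharps


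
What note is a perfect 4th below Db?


Let's work it out.
A 4th spans 4 letter names, so from D we land on A
A perfect 4th = 5 semitones below Db
Spell A at that pitch: Ab
= Ab


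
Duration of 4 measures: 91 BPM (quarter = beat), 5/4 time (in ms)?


Quarter-note beat duration = 60000 / 91 ms
Beats per measure (5/4) = 5
One measure = 5 × 60000 / 91 = 300000 / 91 ms
4 measures = 4 × 300000 / 91 = 1200000 / 91
= 13186.8 ms


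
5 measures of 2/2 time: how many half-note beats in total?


Reasoning:
Time signature 2/2: the bottom number 2 means the half note gets one count
The top number 2 means 2 half-note beats per measure
Total = 2 × 5 measures
= 10 half-note beats


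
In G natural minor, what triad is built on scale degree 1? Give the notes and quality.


G natural minor scale: G A Bb C D Eb F
Diatonic triad on degree 1 stacks scale notes 1, 3, 5: G Bb D
G→Bb = 3 semitones; G→D = 7 semitones → minor triad
= G Bb D (minor)


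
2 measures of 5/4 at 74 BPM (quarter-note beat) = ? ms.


Quarter-note beat duration = 60000 / 74 ms
Beats per measure (5/4) = 5
One measure = 5 × 60000 / 74 = 300000 / 74 ms
2 measures = 2 × 300000 / 74 = 600000 / 74
= 8108.1 ms


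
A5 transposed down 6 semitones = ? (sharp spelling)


A5: chromatic position 9 in octave 5 → absolute = 5×12 + 9 = 69
Transpose down 6: 69 - 6 = 63
63 = 5×12 + 3 → D# in octave 5
Result = D#5


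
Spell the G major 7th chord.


Reasoning:
Major 7th chord = root + major 3rd + perfect 5th + major 7th
Seventh chords stack in thirds, so the letter names are G-B-D-F
Root: G
Major 3rd above G: B
Perfect 5th above G: D
Major 7th above G: F#
Chord = G B D F#


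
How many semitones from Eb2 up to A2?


Solution.
Absolute semitone position = octave×12 + chromatic position
Eb2: 2×12 + 3 = 27
A2: 2×12 + 9 = 33
Difference = 33 - 27 = 6
= 6 semitones


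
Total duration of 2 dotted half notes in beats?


Reasoning:
Base half note = 2 beats
Dot 1 adds half the previous value: +1
One dotted half = 2 + 1 = 3
2 of them = 2 × 3 = 6
= 6 beats


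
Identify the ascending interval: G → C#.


Let's work it out.
Letter names: G → C spans 4 letter names → a 4th
Semitones: G → C# = 6 half-steps
A 4th of 6 semitones is an augmented 4th
= augmented 4th


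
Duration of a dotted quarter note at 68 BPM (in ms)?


Step by step:
One quarter-note beat = 60000 / BPM = 60000 / 68 ms
Dotted quarter note = 3/2 × quarter note
Duration = 3/2 × 60000 / 68 = 90000 / 68
= 1323.5 ms


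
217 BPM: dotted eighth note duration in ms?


Working:
One quarter-note beat = 60000 / BPM = 60000 / 217 ms
Dotted eighth note = 3/4 × quarter note
Duration = 3/4 × 60000 / 217 = 45000 / 217
= 207.4 ms


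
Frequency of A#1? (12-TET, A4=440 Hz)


Reasoning:
f = 440 × 2^(n/12) where n = semitones from A4
A#1: -35 semitones from A4
f = 440 × 2^(-35/12)
f = 58.27 Hz


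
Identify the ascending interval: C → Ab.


Step by step:
Letter names: C → A spans 6 letter names → a 6th
Semitones: C → Ab = 8 half-steps
A 6th of 8 semitones is a minor 6th
= minor 6th


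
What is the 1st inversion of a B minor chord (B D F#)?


Root position: B D F#
1st inversion: move root up an octave
Bass note: D
Notes (bottom to top) = D F# B


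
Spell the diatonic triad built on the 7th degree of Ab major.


Reasoning:
Ab major scale: Ab Bb C Db Eb F G
Diatonic triad on degree 7 stacks scale notes 7, 2, 4: G Bb Db
G→Bb = 3 semitones; G→Db = 6 semitones → diminished triad
= G Bb Db (diminished)


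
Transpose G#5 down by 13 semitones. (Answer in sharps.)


G#5: chromatic position 8 in octave 5 → absolute = 5×12 + 8 = 68
Transpose down 13: 68 - 13 = 55
55 = 4×12 + 7 → G in octave 4
Result = G4
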